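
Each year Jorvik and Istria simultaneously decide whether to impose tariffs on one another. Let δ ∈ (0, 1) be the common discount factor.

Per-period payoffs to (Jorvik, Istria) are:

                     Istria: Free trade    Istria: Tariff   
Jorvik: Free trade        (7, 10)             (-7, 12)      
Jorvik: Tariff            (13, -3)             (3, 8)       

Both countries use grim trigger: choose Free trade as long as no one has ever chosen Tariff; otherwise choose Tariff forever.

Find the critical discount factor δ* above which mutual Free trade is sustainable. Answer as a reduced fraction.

3/5

Jorvik: cooperation gives 7 each period; deviation gives 13 once then 3 forever.
  7/(1−δ) ≥ 13 + 3δ/(1−δ) ⇒ δ ≥ 6/10 = 3/5.
Istria: cooperation gives 10 each period; deviation gives 12 once then 8 forever.
  δ ≥ 2/4 = 1/2.
Both must hold, so the binding constraint is Jorvik's: δ ≥ 3/5.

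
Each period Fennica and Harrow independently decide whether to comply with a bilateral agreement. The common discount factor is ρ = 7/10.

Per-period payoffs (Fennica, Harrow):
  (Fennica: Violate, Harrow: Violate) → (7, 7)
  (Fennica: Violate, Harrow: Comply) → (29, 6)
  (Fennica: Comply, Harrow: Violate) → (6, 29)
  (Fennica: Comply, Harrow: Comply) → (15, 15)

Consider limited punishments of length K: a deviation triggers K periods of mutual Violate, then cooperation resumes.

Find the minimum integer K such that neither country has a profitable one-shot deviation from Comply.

4

No profitable deviation requires (15−7)(ρ+…+ρ^K) ≥ 29−15, i.e. ρ+…+ρ^K ≥ 7/4 ≈ 1.7500.
With ρ = 7/10, the partial sums are K=1: 0.7000, K=2: 1.1900, K=3: 1.5330, K=4: 1.7731.
K = 4 is the first length at which the sum reaches 1.7500.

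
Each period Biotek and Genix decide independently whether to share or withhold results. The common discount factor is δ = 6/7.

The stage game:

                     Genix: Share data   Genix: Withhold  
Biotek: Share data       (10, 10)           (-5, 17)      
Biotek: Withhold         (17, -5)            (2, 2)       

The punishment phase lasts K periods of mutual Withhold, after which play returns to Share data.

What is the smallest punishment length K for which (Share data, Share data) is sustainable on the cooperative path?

IC: δ(1−δ^K)/(1−δ) ≥ (17−10)/(10−2) = 7/8.
With δ = 6/7: need 1 − δ^K ≥ 7/8·(1−6/7)/(6/7), i.e. δ^K ≤ 0.8542.
Since (6/7)^1 = 0.8571 and (6/7)^2 = 0.7347, the smallest such K is 2.

2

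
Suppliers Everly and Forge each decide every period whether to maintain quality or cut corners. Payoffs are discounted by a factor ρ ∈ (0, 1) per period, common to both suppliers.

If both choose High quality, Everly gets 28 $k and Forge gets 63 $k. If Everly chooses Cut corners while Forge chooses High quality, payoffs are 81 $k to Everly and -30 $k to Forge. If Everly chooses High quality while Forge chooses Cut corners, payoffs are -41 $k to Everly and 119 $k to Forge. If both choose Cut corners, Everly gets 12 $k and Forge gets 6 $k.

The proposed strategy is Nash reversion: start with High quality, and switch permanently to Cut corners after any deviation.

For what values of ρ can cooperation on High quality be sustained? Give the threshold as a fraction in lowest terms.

Everly: cooperation gives 28 each period; deviation gives 81 once then 12 forever.
  28/(1−ρ) ≥ 81 + 12ρ/(1−ρ) ⇒ ρ ≥ 53/69.
Forge: cooperation gives 63 each period; deviation gives 119 once then 6 forever.
  ρ ≥ 56/113.
Both must hold, so the binding constraint is Everly's: ρ ≥ 53/69.

53/69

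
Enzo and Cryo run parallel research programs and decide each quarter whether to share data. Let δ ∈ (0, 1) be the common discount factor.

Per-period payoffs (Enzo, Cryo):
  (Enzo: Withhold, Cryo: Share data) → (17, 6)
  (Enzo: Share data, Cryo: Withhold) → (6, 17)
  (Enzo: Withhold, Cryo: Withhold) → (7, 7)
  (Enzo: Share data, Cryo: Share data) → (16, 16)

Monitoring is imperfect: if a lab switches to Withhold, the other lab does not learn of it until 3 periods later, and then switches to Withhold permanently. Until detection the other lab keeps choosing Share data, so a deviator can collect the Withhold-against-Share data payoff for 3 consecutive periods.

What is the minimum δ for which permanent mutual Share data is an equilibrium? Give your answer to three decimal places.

0.464

A deviator earns 17 for 3 periods, then 7 forever; cooperating earns 16 forever. Multiplying the IC by (1−δ):
16 ≥ 17(1−δ^3) + 7δ^3, so 10·δ^3 ≥ 1 and δ^3 ≥ 1/10.
δ ≥ (1/10)^(1/3) ≈ 0.464.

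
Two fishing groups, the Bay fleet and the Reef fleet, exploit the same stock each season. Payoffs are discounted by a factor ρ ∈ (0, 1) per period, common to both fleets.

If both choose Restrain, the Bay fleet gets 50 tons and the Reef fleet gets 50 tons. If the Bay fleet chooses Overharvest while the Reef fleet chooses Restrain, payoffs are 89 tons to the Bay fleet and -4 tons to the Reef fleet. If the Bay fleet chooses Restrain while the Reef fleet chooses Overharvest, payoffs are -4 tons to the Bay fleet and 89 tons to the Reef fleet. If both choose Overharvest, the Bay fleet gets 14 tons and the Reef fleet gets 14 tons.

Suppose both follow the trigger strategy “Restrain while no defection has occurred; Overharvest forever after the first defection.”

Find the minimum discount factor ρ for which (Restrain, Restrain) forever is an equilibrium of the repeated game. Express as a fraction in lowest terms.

50/(1−ρ) ≥ 89 + 14ρ/(1−ρ)
50 ≥ 89 − 75ρ
ρ ≥ 39/75 = 13/25.

13/25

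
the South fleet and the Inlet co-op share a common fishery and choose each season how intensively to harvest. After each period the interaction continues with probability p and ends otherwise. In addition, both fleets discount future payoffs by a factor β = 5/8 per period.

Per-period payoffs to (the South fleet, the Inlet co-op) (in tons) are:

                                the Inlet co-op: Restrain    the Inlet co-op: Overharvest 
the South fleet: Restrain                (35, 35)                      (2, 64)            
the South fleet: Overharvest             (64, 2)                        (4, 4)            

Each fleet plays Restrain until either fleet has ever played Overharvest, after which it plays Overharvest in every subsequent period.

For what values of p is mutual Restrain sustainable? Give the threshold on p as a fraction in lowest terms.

With continuation probability p and discount β, the effective per-period discount factor is βp.
Grim-trigger IC: βp ≥ (64−35)/(64−4) = 29/60.
So p ≥ (29/60)/(5/8) = 58/75.

58/75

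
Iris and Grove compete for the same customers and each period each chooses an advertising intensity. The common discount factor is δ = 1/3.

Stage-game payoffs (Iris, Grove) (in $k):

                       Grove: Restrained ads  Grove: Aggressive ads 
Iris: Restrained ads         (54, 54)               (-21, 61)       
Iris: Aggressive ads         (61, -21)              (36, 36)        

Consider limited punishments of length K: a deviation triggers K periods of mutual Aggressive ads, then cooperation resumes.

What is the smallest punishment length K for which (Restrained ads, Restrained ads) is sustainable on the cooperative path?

2

Need Σ_{k=1}^{K} δ^k ≥ (61−54)/(54−36) = 0.3889 at δ = 1/3.
At K = 1 the sum is 0.3333 < 0.3889; at K = 2 it is 0.4444 ≥ 0.3889.
So the minimum punishment length is K = 2.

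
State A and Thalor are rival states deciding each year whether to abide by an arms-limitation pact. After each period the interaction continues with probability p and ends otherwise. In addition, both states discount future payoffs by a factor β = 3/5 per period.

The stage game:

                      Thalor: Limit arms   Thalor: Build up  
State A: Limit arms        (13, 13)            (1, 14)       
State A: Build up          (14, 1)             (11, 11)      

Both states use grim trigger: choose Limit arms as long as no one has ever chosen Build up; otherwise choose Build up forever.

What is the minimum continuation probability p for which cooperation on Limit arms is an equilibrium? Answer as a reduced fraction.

Expected continuation weight on next period's payoff is β·p = 3/5·p, which plays the role of the discount factor.
Cooperation requires 3/5·p ≥ (14−13)/(14−11) = 1/3, hence p ≥ 5/9.

5/9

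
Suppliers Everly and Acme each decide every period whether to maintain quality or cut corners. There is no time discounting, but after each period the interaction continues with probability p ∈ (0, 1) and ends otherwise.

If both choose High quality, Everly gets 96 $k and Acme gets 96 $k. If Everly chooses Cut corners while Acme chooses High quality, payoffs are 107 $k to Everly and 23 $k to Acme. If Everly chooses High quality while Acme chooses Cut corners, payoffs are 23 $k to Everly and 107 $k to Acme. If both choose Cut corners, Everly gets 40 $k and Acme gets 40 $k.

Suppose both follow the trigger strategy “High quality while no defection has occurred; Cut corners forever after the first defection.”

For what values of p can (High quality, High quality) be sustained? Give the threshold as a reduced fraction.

With no time discounting, the continuation probability p plays the role of the discount factor.
Grim-trigger IC: 96/(1−p) ≥ 107 + 40p/(1−p) ⇒ p ≥ (107−96)/(107−40) = 11/67.

11/67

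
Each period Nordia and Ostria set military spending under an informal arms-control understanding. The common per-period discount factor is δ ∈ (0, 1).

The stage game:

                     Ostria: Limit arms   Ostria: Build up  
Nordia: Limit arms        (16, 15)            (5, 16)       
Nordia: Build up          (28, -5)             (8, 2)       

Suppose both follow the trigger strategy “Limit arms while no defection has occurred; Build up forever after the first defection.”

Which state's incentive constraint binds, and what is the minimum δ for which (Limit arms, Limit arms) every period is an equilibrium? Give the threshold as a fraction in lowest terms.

For Nordia: deviation gain 28−16 = 12, per-period punishment loss 16−8 = 8. IC gives δ ≥ 12/20 = 3/5.
For Ostria: gain 1, loss 13 per period, so δ ≥ 1/14.
The tighter constraint is Nordia's, so cooperation needs δ ≥ 3/5.

Nordia; δ ≥ 3/5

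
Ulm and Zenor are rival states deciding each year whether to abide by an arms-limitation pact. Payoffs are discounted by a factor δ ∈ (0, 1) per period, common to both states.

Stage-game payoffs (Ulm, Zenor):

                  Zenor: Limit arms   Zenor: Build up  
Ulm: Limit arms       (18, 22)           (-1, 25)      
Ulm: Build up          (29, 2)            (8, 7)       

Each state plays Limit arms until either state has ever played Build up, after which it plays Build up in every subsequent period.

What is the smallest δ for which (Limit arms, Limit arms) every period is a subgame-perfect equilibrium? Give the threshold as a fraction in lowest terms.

Ulm's threshold: (29−18)/(29−8) = 11/21.
Zenor's threshold: (25−22)/(25−7) = 1/6.
11/21 > 1/6, so Ulm binds and δ* = 11/21.

11/21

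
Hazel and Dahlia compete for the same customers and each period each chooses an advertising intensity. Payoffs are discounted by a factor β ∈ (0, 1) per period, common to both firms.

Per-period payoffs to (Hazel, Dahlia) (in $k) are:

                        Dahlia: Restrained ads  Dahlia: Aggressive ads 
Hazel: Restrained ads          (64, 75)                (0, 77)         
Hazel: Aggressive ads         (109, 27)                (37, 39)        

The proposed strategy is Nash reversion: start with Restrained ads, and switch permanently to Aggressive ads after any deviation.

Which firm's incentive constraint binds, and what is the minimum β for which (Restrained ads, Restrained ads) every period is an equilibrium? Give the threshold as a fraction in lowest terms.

Hazel; β ≥ 5/8

For Hazel: deviation gain 109−64 = 45, per-period punishment loss 64−37 = 27. IC gives β ≥ 45/72 = 5/8.
For Dahlia: gain 2, loss 36 per period, so β ≥ 2/38 = 1/19.
The tighter constraint is Hazel's, so cooperation needs β ≥ 5/8.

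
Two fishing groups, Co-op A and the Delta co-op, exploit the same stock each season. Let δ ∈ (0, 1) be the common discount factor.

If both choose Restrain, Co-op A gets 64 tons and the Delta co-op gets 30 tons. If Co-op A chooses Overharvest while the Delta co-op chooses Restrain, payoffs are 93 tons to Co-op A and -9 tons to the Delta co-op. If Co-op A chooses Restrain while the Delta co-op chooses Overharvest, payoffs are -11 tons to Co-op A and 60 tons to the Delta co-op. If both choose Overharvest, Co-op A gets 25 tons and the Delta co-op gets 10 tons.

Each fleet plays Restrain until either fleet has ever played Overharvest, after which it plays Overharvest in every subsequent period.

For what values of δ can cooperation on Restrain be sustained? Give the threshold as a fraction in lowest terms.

3/5

Co-op A's threshold: (93−64)/(93−25) = 29/68.
the Delta co-op's threshold: (60−30)/(60−10) = 3/5.
29/68 < 3/5, so the Delta co-op binds and δ* = 3/5.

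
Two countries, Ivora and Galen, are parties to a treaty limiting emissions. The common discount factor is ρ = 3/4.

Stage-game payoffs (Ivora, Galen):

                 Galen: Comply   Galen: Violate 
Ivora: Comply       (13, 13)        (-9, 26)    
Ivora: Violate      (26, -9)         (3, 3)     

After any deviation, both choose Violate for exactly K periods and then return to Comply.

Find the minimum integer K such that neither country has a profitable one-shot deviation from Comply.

IC: ρ(1−ρ^K)/(1−ρ) ≥ (26−13)/(13−3) = 13/10.
With ρ = 3/4: need 1 − ρ^K ≥ 13/10·(1−3/4)/(3/4), i.e. ρ^K ≤ 0.5667.
Since (3/4)^1 = 0.7500 and (3/4)^2 = 0.5625, the smallest such K is 2.

2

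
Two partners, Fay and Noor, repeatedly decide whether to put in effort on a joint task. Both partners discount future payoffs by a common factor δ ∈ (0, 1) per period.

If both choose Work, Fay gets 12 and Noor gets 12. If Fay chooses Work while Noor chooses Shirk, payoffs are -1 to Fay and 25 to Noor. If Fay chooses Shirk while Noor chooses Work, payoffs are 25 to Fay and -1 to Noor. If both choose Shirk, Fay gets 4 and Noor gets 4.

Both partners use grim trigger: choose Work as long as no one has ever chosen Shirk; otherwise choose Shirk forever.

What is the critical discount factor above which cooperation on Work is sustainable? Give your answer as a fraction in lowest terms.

13/21

Cooperation forever yields 12 each period: 12/(1−δ).
Deviating yields 25 once, then 4 forever: 25 + 4δ/(1−δ).
No profitable deviation requires 12/(1−δ) ≥ 25 + 4δ/(1−δ).
Multiplying by (1−δ): 12 ≥ 25(1−δ) + 4δ = 25 − 21δ.
So 21δ ≥ 13, i.e. δ ≥ 13/21.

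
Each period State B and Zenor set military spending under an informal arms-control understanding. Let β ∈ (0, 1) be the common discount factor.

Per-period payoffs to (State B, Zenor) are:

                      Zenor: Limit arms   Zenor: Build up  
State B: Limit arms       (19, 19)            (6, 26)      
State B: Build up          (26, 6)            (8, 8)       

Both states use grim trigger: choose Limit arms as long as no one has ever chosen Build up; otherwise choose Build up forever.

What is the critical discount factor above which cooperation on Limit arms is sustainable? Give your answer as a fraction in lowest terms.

Cooperation forever yields 19 each period: 19/(1−β).
Deviating yields 26 once, then 8 forever: 26 + 8β/(1−β).
No profitable deviation requires 19/(1−β) ≥ 26 + 8β/(1−β).
Multiplying by (1−β): 19 ≥ 26(1−β) + 8β = 26 − 18β.
So 18β ≥ 7, i.e. β ≥ 7/18.

7/18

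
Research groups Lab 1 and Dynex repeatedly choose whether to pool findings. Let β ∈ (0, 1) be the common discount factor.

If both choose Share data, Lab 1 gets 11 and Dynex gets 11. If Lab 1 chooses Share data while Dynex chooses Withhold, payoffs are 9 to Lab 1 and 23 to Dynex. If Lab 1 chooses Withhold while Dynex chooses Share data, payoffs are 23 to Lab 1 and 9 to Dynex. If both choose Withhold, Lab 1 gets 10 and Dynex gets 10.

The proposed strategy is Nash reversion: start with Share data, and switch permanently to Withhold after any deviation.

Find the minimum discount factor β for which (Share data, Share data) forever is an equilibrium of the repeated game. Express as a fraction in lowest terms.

12/13

11/(1−β) ≥ 23 + 10β/(1−β)
11 ≥ 23 − 13β
β ≥ 12/13.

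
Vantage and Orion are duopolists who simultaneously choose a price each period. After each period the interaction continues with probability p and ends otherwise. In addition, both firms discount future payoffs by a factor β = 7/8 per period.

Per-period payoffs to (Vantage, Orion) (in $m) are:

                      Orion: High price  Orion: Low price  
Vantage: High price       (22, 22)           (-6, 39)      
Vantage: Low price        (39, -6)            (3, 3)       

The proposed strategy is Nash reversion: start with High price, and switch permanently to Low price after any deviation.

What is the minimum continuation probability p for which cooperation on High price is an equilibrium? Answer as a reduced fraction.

34/63

With continuation probability p and discount β, the effective per-period discount factor is βp.
Grim-trigger IC: βp ≥ (39−22)/(39−3) = 17/36.
So p ≥ (17/36)/(7/8) = 34/63.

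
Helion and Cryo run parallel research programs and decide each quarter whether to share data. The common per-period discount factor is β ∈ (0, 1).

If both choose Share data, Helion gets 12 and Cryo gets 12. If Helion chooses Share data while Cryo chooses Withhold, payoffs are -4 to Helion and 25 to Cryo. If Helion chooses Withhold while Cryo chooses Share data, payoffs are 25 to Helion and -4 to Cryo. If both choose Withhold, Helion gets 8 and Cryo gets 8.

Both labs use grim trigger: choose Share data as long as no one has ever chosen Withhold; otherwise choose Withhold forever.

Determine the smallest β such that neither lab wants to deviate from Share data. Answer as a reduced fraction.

13/17

Cooperation forever yields 12 each period: 12/(1−β).
Deviating yields 25 once, then 8 forever: 25 + 8β/(1−β).
No profitable deviation requires 12/(1−β) ≥ 25 + 8β/(1−β).
Multiplying by (1−β): 12 ≥ 25(1−β) + 8β = 25 − 17β.
So 17β ≥ 13, i.e. β ≥ 13/17.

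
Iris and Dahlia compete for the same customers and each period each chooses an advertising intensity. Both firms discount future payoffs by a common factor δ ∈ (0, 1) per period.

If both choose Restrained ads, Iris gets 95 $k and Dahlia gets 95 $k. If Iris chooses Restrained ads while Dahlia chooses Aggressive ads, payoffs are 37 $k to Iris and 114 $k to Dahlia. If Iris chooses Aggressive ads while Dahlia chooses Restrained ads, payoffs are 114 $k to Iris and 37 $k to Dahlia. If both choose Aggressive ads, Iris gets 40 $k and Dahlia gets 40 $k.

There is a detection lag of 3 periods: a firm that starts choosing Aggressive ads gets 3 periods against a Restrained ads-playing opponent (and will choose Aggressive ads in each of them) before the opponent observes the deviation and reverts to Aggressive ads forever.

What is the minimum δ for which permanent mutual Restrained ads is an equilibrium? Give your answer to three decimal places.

0.636

A deviator earns 114 for 3 periods, then 40 forever; cooperating earns 95 forever. Multiplying the IC by (1−δ):
95 ≥ 114(1−δ^3) + 40δ^3, so 74·δ^3 ≥ 19 and δ^3 ≥ 19/74.
δ ≥ (19/74)^(1/3) ≈ 0.636.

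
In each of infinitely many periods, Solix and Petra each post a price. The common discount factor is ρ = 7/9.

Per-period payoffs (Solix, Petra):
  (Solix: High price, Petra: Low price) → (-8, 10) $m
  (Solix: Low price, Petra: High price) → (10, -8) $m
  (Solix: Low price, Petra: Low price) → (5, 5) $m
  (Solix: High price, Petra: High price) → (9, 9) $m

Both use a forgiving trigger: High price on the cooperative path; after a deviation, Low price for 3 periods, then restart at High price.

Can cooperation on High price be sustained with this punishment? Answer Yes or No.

Yes

IC: ρ+…+ρ^3 ≥ (10−9)/(9−5) = 1/4.
At ρ = 7/9: partial sum = 1.8532 ≥ 0.2500. Cooperation sustainable.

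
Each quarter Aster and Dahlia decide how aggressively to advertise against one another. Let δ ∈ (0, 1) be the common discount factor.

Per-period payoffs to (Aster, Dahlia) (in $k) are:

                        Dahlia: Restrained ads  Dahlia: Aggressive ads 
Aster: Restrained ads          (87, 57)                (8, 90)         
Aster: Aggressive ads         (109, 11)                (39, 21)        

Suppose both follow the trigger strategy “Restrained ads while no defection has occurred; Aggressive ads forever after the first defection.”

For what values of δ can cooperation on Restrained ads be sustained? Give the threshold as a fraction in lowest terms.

11/23

Aster: cooperation gives 87 each period; deviation gives 109 once then 39 forever.
  87/(1−δ) ≥ 109 + 39δ/(1−δ) ⇒ δ ≥ 22/70 = 11/35.
Dahlia: cooperation gives 57 each period; deviation gives 90 once then 21 forever.
  δ ≥ 33/69 = 11/23.
Both must hold, so the binding constraint is Dahlia's: δ ≥ 11/23.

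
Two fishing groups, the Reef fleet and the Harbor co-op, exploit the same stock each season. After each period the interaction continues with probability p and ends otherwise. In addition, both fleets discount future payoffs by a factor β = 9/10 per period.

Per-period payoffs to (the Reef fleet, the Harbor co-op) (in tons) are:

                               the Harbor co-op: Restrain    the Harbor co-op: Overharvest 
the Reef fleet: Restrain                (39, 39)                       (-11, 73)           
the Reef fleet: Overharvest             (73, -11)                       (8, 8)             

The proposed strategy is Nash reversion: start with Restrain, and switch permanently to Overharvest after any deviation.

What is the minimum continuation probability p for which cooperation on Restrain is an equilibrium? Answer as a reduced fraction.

With continuation probability p and discount β, the effective per-period discount factor is βp.
Grim-trigger IC: βp ≥ (73−39)/(73−8) = 34/65.
So p ≥ (34/65)/(9/10) = 68/117.

68/117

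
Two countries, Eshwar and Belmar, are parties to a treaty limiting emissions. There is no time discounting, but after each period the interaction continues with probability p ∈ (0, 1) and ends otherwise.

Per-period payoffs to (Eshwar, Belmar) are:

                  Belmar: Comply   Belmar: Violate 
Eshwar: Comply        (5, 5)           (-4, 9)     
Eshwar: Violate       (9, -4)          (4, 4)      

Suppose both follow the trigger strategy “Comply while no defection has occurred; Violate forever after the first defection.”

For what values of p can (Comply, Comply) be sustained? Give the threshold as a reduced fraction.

With no time discounting, the continuation probability p plays the role of the discount factor.
Grim-trigger IC: 5/(1−p) ≥ 9 + 4p/(1−p) ⇒ p ≥ (9−5)/(9−4) = 4/5.

4/5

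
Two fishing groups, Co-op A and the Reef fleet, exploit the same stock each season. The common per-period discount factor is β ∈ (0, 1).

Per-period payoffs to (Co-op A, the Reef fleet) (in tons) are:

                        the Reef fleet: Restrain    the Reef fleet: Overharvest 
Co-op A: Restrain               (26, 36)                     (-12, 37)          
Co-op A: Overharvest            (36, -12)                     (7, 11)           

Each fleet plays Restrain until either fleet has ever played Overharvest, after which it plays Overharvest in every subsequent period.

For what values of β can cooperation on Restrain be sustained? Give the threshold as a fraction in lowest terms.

10/29

Co-op A: cooperation gives 26 each period; deviation gives 36 once then 7 forever.
  26/(1−β) ≥ 36 + 7β/(1−β) ⇒ β ≥ 10/29.
the Reef fleet: cooperation gives 36 each period; deviation gives 37 once then 11 forever.
  β ≥ 1/26.
Both must hold, so the binding constraint is Co-op A's: β ≥ 10/29.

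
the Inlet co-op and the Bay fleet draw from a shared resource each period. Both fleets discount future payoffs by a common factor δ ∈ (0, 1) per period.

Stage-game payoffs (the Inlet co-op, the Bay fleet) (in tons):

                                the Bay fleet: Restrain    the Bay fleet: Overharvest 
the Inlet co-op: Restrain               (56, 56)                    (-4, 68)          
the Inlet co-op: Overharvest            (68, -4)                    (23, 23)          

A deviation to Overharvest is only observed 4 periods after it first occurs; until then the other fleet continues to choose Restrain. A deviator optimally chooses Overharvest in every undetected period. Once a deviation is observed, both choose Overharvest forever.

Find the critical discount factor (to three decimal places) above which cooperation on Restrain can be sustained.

0.719

Deviating for the 4 undetected periods gains 68−56 = 12 per period over cooperation, then loses 56−23 = 33 per period forever once punishment starts.
Gain: 12(1 + δ + … + δ^3); loss: 33·δ^4/(1−δ).
No profitable deviation ⇔ 12(1−δ^4) ≤ 33·δ^4, i.e. δ^4 ≥ 12/(12+33) = 4/15.
Hence δ ≥ (4/15)^(1/4) ≈ 0.719.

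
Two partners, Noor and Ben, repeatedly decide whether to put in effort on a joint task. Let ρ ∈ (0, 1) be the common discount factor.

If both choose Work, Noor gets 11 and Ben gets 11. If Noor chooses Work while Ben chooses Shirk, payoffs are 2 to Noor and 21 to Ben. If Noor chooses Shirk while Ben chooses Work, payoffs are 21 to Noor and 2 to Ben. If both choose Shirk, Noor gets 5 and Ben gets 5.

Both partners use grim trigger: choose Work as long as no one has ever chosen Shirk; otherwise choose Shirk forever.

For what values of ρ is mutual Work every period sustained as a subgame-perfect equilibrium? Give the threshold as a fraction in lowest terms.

5/8

11/(1−ρ) ≥ 21 + 5ρ/(1−ρ)
11 ≥ 21 − 16ρ
ρ ≥ 10/16 = 5/8.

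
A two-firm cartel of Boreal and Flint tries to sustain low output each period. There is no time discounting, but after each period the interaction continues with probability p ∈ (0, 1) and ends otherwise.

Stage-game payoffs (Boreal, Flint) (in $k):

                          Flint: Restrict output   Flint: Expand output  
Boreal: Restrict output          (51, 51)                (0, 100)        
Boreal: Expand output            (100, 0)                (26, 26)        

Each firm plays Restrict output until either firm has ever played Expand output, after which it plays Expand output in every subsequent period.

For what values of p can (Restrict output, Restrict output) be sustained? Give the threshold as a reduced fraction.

49/74

With no time discounting, the continuation probability p plays the role of the discount factor.
Grim-trigger IC: 51/(1−p) ≥ 100 + 26p/(1−p) ⇒ p ≥ (100−51)/(100−26) = 49/74.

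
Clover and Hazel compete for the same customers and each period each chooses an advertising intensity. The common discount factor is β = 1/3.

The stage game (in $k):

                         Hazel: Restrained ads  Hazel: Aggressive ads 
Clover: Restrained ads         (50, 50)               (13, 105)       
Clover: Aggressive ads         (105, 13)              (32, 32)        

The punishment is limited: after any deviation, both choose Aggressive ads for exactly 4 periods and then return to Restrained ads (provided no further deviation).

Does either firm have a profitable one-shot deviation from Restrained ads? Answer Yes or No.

A one-shot deviation gives 105 now, then 32 for 4 periods, then back to 50.
Gain from deviating: (105−50) today; loss: (50−32) in each of the next 4 periods.
No-deviation condition: (50−32)(β+…+β^4) ≥ 105−50, i.e. β+…+β^4 ≥ 55/18.
At β = 1/3: β+…+β^4 = 0.4938 < 3.0556.
So cooperation is not sustainable.

Yes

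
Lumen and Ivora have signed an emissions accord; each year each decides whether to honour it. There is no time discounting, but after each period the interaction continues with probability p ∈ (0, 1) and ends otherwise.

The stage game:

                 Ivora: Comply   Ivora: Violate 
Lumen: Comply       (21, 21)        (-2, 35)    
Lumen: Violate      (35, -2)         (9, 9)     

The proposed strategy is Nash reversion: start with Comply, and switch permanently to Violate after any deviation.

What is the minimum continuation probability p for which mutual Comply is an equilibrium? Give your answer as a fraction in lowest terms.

7/13

Expected cooperation value is 21 + p·21 + p²·21 + … = 21/(1−p); deviation gives 35 + p·9/(1−p).
21 ≥ 35(1−p) + 9p ⇒ 26p ≥ 14 ⇒ p ≥ 14/26 = 7/13.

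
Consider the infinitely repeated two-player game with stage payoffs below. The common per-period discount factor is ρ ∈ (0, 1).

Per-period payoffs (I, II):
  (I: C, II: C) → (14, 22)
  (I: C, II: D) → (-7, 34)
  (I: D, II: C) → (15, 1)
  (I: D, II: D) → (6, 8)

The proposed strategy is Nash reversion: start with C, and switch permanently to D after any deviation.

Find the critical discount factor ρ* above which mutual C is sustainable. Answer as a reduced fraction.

I's threshold: (15−14)/(15−6) = 1/9.
II's threshold: (34−22)/(34−8) = 6/13.
1/9 < 6/13, so II binds and ρ* = 6/13.

6/13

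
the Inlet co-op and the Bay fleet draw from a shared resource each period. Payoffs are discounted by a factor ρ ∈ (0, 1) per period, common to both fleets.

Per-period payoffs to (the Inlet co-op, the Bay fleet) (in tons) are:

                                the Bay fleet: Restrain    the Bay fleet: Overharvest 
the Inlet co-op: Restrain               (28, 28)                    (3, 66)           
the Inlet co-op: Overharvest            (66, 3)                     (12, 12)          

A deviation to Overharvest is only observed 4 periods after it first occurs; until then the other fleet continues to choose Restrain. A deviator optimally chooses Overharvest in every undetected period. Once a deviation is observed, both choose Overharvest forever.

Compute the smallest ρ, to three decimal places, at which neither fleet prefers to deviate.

A deviator earns 66 for 4 periods, then 12 forever; cooperating earns 28 forever. Multiplying the IC by (1−ρ):
28 ≥ 66(1−ρ^4) + 12ρ^4, so 54·ρ^4 ≥ 38 and ρ^4 ≥ 19/27.
ρ ≥ (19/27)^(1/4) ≈ 0.916.

0.916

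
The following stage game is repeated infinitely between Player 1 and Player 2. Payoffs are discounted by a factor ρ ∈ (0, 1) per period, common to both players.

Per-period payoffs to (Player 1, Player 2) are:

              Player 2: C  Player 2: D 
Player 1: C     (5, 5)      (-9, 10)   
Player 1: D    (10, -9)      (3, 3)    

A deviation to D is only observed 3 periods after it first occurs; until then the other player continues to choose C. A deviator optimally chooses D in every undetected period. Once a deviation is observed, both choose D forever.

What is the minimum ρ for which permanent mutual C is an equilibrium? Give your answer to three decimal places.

A deviator earns 10 for 3 periods, then 3 forever; cooperating earns 5 forever. Multiplying the IC by (1−ρ):
5 ≥ 10(1−ρ^3) + 3ρ^3, so 7·ρ^3 ≥ 5 and ρ^3 ≥ 5/7.
ρ ≥ (5/7)^(1/3) ≈ 0.894.

0.894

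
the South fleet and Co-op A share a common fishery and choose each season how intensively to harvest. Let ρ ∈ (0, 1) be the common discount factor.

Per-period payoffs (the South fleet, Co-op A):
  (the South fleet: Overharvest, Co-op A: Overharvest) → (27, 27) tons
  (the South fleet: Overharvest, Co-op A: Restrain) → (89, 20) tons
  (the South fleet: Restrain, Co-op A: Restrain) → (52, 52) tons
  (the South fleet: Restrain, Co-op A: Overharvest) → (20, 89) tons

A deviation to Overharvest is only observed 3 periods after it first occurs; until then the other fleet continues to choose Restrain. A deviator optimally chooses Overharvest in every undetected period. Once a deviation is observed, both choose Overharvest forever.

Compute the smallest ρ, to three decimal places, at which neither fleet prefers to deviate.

0.842

The best deviation is to choose Overharvest for all 3 undetected periods, earning 89 each, then 27 forever once detected.
Deviation value: 89(1−ρ^3)/(1−ρ) + 27ρ^3/(1−ρ); cooperation value: 52/(1−ρ).
IC: 52 ≥ 89(1−ρ^3) + 27ρ^3 = 89 − 62ρ^3.
So ρ^3 ≥ 37/62, giving ρ ≥ (37/62)^(1/3) ≈ 0.842.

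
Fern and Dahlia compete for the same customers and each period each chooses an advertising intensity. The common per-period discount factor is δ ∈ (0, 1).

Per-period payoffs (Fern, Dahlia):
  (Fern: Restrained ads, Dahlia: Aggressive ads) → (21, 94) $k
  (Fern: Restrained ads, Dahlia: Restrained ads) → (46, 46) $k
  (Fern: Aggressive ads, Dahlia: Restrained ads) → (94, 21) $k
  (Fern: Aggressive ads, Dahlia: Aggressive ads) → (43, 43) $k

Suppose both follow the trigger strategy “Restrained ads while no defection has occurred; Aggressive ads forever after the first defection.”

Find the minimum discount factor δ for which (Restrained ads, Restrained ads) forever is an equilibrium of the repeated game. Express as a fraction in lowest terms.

46/(1−δ) ≥ 94 + 43δ/(1−δ)
46 ≥ 94 − 51δ
δ ≥ 48/51 = 16/17.

16/17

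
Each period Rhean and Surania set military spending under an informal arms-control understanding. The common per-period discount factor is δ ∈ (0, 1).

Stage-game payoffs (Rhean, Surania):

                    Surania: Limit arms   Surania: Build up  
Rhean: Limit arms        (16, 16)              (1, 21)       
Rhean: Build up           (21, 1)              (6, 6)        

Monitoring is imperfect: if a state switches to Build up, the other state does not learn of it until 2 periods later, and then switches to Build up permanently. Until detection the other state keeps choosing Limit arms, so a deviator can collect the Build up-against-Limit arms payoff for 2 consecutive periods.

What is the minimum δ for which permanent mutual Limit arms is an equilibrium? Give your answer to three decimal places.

A deviator earns 21 for 2 periods, then 6 forever; cooperating earns 16 forever. Multiplying the IC by (1−δ):
16 ≥ 21(1−δ^2) + 6δ^2, so 15·δ^2 ≥ 5 and δ^2 ≥ 1/3.
δ ≥ (1/3)^(1/2) ≈ 0.577.

0.577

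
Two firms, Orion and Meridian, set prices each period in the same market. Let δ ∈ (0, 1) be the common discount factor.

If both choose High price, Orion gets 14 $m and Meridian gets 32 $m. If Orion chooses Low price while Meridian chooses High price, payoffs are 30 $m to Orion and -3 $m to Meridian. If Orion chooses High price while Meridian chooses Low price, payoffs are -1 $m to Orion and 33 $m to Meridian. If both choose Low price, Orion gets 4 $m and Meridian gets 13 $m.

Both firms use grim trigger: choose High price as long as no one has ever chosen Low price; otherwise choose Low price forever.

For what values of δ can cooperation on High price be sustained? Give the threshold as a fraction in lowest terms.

8/13

Orion's threshold: (30−14)/(30−4) = 8/13.
Meridian's threshold: (33−32)/(33−13) = 1/20.
8/13 > 1/20, so Orion binds and δ* = 8/13.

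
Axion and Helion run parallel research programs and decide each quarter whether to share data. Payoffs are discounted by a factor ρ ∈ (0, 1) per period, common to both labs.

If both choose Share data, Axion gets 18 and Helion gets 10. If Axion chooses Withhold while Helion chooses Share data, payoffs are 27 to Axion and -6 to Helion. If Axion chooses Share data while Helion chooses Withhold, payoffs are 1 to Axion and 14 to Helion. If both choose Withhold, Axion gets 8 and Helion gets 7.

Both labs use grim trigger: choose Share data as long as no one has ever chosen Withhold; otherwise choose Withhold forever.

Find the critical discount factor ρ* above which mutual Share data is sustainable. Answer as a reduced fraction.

4/7

Axion's threshold: (27−18)/(27−8) = 9/19.
Helion's threshold: (14−10)/(14−7) = 4/7.
9/19 < 4/7, so Helion binds and ρ* = 4/7.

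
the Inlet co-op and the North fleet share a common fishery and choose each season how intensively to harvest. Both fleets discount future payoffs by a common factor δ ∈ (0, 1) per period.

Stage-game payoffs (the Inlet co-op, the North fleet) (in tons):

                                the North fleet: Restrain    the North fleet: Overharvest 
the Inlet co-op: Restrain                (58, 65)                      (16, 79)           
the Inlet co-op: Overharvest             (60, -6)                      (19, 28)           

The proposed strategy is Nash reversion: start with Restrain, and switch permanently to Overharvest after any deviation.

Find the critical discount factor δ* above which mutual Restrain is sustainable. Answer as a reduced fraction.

14/51

the Inlet co-op's threshold: (60−58)/(60−19) = 2/41.
the North fleet's threshold: (79−65)/(79−28) = 14/51.
2/41 < 14/51, so the North fleet binds and δ* = 14/51.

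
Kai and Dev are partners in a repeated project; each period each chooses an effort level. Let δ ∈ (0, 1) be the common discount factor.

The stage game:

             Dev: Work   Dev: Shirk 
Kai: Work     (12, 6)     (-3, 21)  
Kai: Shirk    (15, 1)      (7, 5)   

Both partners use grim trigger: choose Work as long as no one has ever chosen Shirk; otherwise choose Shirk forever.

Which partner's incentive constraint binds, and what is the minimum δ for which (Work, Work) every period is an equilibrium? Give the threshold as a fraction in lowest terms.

Dev; δ ≥ 15/16

Kai's threshold: (15−12)/(15−7) = 3/8.
Dev's threshold: (21−6)/(21−5) = 15/16.
3/8 < 15/16, so Dev binds and δ* = 15/16.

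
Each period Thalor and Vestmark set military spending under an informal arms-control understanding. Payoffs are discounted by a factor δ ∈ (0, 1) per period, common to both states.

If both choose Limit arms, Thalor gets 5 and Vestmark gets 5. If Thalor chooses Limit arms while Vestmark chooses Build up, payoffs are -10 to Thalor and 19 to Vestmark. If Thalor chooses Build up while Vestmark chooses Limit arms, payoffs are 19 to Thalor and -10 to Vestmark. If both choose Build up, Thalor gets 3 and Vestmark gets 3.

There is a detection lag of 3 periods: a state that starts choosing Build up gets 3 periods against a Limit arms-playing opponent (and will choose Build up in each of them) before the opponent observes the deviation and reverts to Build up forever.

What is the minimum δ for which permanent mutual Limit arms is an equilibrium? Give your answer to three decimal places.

0.956

Deviating for the 3 undetected periods gains 19−5 = 14 per period over cooperation, then loses 5−3 = 2 per period forever once punishment starts.
Gain: 14(1 + δ + … + δ^2); loss: 2·δ^3/(1−δ).
No profitable deviation ⇔ 14(1−δ^3) ≤ 2·δ^3, i.e. δ^3 ≥ 14/(14+2) = 7/8.
Hence δ ≥ (7/8)^(1/3) ≈ 0.956.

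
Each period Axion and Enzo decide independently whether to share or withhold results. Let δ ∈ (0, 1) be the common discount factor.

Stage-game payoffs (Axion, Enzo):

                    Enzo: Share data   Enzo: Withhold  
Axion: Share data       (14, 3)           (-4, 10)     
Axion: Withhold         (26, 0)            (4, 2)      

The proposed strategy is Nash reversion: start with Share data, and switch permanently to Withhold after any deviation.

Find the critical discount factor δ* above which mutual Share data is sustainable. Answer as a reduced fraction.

7/8

For Axion: deviation gain 26−14 = 12, per-period punishment loss 14−4 = 10. IC gives δ ≥ 12/22 = 6/11.
For Enzo: gain 7, loss 1 per period, so δ ≥ 7/8.
The tighter constraint is Enzo's, so cooperation needs δ ≥ 7/8.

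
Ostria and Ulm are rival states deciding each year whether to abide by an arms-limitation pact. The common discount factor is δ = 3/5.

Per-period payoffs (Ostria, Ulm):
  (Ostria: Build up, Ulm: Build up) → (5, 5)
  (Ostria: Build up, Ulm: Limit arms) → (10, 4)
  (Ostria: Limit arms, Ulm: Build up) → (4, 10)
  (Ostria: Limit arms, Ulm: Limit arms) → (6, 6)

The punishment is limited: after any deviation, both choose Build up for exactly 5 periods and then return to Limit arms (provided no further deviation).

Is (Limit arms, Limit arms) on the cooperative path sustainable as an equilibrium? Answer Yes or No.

IC: δ+…+δ^5 ≥ (10−6)/(6−5) = 4.
At δ = 3/5: partial sum = 1.3834 < 4.0000. Cooperation not sustainable.

No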